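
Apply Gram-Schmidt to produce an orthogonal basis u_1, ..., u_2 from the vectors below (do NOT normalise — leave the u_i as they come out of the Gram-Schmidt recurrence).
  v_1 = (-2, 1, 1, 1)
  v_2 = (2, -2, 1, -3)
Orthogonal basis:
  u_1 = (-2, 1, 1, 1)
  u_2 = (-2/7, -6/7, 15/7, -13/7)

Apply the Gram-Schmidt recurrence
  u_1 = v_1
  u_i = v_i − Σ_{j<i} ((v_i · u_j) / (u_j · u_j)) · u_j.

Step by step this gives:
  u_1 = (-2, 1, 1, 1)
  u_2 = (-2/7, -6/7, 15/7, -13/7)

Orthogonality check:
  u_2 · u_1 = 0 (should be 0)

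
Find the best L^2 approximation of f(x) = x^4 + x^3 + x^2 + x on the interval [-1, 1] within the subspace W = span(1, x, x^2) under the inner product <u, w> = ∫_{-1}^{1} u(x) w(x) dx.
g(x) = 13*x^2/7 + 8*x/5 - 3/35

The best approximation g ∈ W is the orthogonal projection of f onto W. Writing g = a_0 + a_1 x + a_2 x^2, the coefficients solve the normal equations G · a = b where
  G_{ij} = <φ_i, φ_j> and b_i = <f, φ_i>, with φ_0 = 1, φ_1 = x, φ_2 = x^2.
G =
  [2, 0, 2/3]
  [0, 2/3, 0]
  [2/3, 0, 2/5],
b = (16/15, 16/15, 24/35).
Solving gives a_0 = -3/35, a_1 = 8/5, a_2 = 13/7, so
  g(x) = 13*x^2/7 + 8*x/5 - 3/35.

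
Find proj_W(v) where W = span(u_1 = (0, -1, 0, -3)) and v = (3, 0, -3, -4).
proj_W(v) = (0, -6/5, 0, -18/5)

Set up U = [u_1 | ... | u_1] ∈ R^(4×1). The projector onto W = col(U) is P = U (U^T U)^(-1) U^T.
Compute U^T U =
  [10],
and U^T v = (12).
Solve U^T U · c = U^T v for the coefficients: c = (6/5). The projection is proj_W(v) = U c.
Check: (v - proj_W(v)) · u_1 = 0  (should be 0).
Result: proj_W(v) = (0, -6/5, 0, -18/5).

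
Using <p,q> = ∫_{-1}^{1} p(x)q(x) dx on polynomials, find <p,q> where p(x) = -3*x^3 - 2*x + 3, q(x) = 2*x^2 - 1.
<p,q> = -2

Expand the product: p(x)·q(x) = -6*x^5 - x^3 + 6*x^2 + 2*x - 3.
∫_{-1}^{1} of each monomial x^k gives [2/(k+1) if k even, 0 if k odd]. Integrating term-by-term (or equivalently evaluating the antiderivative F(x) = -x^6 - x^4/4 + 2*x^3 + x^2 - 3*x at the endpoints):
  F(1) − F(−1) = -5/4 − (3/4) = -2.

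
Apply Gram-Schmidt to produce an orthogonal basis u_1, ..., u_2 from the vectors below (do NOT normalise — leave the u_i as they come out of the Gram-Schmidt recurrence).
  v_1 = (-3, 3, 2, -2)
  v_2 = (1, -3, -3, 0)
Orthogonal basis:
  u_1 = (-3, 3, 2, -2)
  u_2 = (-14/13, -12/13, -21/13, -18/13)

Apply the Gram-Schmidt recurrence
  u_1 = v_1
  u_i = v_i − Σ_{j<i} ((v_i · u_j) / (u_j · u_j)) · u_j.

Step by step this gives:
  u_1 = (-3, 3, 2, -2)
  u_2 = (-14/13, -12/13, -21/13, -18/13)

Orthogonality check:
  u_2 · u_1 = 0 (should be 0)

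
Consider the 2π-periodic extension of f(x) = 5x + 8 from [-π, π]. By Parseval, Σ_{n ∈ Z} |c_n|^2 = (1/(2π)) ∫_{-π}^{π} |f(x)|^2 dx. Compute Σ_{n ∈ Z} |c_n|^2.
Σ |c_n|^2 = 25π^2/3 + 64

Expand and integrate term by term over [-π, π]:
  ∫ (5x)^2 dx = 25·(2π^3/3); ∫ 2·5·(8)·x dx = 0 (odd integrand); ∫ 8^2 dx = 64·2π.
So (1/(2π)) ∫_{-π}^{π} (5x + 8)^2 dx = 25π^2/3 + 64 = 25π^2/3 + 64.
Parseval ⇒ Σ |c_n|^2 = 25π^2/3 + 64.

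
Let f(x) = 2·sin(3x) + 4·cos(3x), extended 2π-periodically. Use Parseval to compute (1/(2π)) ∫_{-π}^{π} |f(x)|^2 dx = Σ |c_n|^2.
Σ |c_n|^2 = 10

Expand |f|^2 and use orthogonality of {sin(nx), cos(mx)} on [-π, π]:
  ∫_{-π}^{π} sin(nx)^2 dx = π, ∫ cos(mx)^2 dx = π, and cross terms integrate to 0.
So ∫_{-π}^{π} f(x)^2 dx = 2^2 · π + 4^2 · π = (4 + 16)π.
Divide by 2π: (4 + 16)/2 = 10.
By Parseval, this equals Σ |c_n|^2.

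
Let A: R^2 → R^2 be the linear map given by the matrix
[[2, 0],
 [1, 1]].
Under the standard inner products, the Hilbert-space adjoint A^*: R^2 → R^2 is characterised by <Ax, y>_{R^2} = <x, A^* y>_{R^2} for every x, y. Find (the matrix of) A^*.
A^* = A^T =
[[2, 1],
 [0, 1]]

For real matrices with standard dot products, the defining identity <Ax, y> = <x, A^* y> gives (Ax)^T y = x^T (A^*) y, i.e. x^T A^T y = x^T (A^*) y. Since this holds for all x, y, we must have A^* = A^T. Therefore
A^* =
[[2, 1],
 [0, 1]].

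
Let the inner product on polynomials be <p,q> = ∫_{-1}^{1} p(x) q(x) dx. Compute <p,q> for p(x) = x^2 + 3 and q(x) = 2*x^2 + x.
<p,q> = 24/5

Expand the product: p(x)·q(x) = 2*x^4 + x^3 + 6*x^2 + 3*x.
∫_{-1}^{1} of each monomial x^k gives [2/(k+1) if k even, 0 if k odd]. Integrating term-by-term (or equivalently evaluating the antiderivative F(x) = 2*x^5/5 + x^4/4 + 2*x^3 + 3*x^2/2 at the endpoints):
  F(1) − F(−1) = 83/20 − (-13/20) = 24/5.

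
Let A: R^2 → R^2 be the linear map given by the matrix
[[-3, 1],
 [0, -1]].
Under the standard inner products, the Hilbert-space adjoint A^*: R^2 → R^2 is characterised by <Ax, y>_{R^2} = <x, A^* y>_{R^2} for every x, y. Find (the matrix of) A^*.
A^* = A^T =
[[-3, 0],
 [1, -1]]

For real matrices with standard dot products, the defining identity <Ax, y> = <x, A^* y> gives (Ax)^T y = x^T (A^*) y, i.e. x^T A^T y = x^T (A^*) y. Since this holds for all x, y, we must have A^* = A^T. Therefore
A^* =
[[-3, 0],
 [1, -1]].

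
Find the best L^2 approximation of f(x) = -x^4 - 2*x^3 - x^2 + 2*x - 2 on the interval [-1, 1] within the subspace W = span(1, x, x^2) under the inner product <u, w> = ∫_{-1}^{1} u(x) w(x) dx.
g(x) = -13*x^2/7 + 4*x/5 - 67/35

The best approximation g ∈ W is the orthogonal projection of f onto W. Writing g = a_0 + a_1 x + a_2 x^2, the coefficients solve the normal equations G · a = b where
  G_{ij} = <φ_i, φ_j> and b_i = <f, φ_i>, with φ_0 = 1, φ_1 = x, φ_2 = x^2.
G =
  [2, 0, 2/3]
  [0, 2/3, 0]
  [2/3, 0, 2/5],
b = (-76/15, 8/15, -212/105).
Solving gives a_0 = -67/35, a_1 = 4/5, a_2 = -13/7, so
  g(x) = -13*x^2/7 + 4*x/5 - 67/35.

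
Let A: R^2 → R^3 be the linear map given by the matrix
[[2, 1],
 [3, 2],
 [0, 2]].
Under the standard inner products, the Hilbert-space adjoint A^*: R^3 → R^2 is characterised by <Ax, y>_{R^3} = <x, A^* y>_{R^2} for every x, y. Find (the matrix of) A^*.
A^* = A^T =
[[2, 3, 0],
 [1, 2, 2]]

For real matrices with standard dot products, the defining identity <Ax, y> = <x, A^* y> gives (Ax)^T y = x^T (A^*) y, i.e. x^T A^T y = x^T (A^*) y. Since this holds for all x, y, we must have A^* = A^T. Therefore
A^* =
[[2, 3, 0],
 [1, 2, 2]].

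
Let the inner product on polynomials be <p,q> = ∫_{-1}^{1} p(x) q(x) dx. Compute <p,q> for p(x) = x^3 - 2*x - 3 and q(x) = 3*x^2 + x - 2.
<p,q> = 76/15

Expand the product: p(x)·q(x) = 3*x^5 + x^4 - 8*x^3 - 11*x^2 + x + 6.
∫_{-1}^{1} of each monomial x^k gives [2/(k+1) if k even, 0 if k odd]. Integrating term-by-term (or equivalently evaluating the antiderivative F(x) = x^6/2 + x^5/5 - 2*x^4 - 11*x^3/3 + x^2/2 + 6*x at the endpoints):
  F(1) − F(−1) = 23/15 − (-53/15) = 76/15.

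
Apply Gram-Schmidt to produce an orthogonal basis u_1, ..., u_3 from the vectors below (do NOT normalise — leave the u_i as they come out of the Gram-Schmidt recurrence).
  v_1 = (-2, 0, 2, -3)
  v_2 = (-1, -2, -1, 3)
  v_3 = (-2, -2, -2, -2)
Orthogonal basis:
  u_1 = (-2, 0, 2, -3)
  u_2 = (-35/17, -2, 1/17, 24/17)
  u_3 = (-22/87, -86/87, -238/87, -48/29)

Apply the Gram-Schmidt recurrence
  u_1 = v_1
  u_i = v_i − Σ_{j<i} ((v_i · u_j) / (u_j · u_j)) · u_j.

Step by step this gives:
  u_1 = (-2, 0, 2, -3)
  u_2 = (-35/17, -2, 1/17, 24/17)
  u_3 = (-22/87, -86/87, -238/87, -48/29)

Orthogonality check:
  u_2 · u_1 = 0 (should be 0)
  u_3 · u_1 = 0 (should be 0)
  u_3 · u_2 = 0 (should be 0)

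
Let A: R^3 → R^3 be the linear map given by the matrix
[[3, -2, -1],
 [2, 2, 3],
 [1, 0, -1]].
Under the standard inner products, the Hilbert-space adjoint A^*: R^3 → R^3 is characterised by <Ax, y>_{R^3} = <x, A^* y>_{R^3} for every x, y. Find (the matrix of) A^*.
A^* = A^T =
[[3, 2, 1],
 [-2, 2, 0],
 [-1, 3, -1]]

For real matrices with standard dot products, the defining identity <Ax, y> = <x, A^* y> gives (Ax)^T y = x^T (A^*) y, i.e. x^T A^T y = x^T (A^*) y. Since this holds for all x, y, we must have A^* = A^T. Therefore
A^* =
[[3, 2, 1],
 [-2, 2, 0],
 [-1, 3, -1]].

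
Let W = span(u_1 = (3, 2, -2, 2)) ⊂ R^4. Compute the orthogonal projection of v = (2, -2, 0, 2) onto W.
proj_W(v) = (6/7, 4/7, -4/7, 4/7)

Set up U = [u_1 | ... | u_1] ∈ R^(4×1). The projector onto W = col(U) is P = U (U^T U)^(-1) U^T.
Compute U^T U =
  [21],
and U^T v = (6).
Solve U^T U · c = U^T v for the coefficients: c = (2/7). The projection is proj_W(v) = U c.
Check: (v - proj_W(v)) · u_1 = 0  (should be 0).
Result: proj_W(v) = (6/7, 4/7, -4/7, 4/7).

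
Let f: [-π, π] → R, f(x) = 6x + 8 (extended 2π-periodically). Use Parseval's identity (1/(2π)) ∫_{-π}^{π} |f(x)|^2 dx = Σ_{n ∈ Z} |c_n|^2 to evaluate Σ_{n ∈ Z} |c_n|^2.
Σ |c_n|^2 = 12π^2 + 64

Expand and integrate term by term over [-π, π]:
  ∫ (6x)^2 dx = 36·(2π^3/3); ∫ 2·6·(8)·x dx = 0 (odd integrand); ∫ 8^2 dx = 64·2π.
So (1/(2π)) ∫_{-π}^{π} (6x + 8)^2 dx = 36π^2/3 + 64 = 12π^2 + 64.
Parseval ⇒ Σ |c_n|^2 = 12π^2 + 64.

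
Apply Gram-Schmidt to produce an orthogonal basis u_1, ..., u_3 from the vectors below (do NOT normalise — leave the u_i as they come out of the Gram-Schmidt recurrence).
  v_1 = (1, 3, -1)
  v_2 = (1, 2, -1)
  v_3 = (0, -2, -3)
Orthogonal basis:
  u_1 = (1, 3, -1)
  u_2 = (3/11, -2/11, -3/11)
  u_3 = (-3/2, 0, -3/2)

Apply the Gram-Schmidt recurrence
  u_1 = v_1
  u_i = v_i − Σ_{j<i} ((v_i · u_j) / (u_j · u_j)) · u_j.

Step by step this gives:
  u_1 = (1, 3, -1)
  u_2 = (3/11, -2/11, -3/11)
  u_3 = (-3/2, 0, -3/2)

Orthogonality check:
  u_2 · u_1 = 0 (should be 0)
  u_3 · u_1 = 0 (should be 0)
  u_3 · u_2 = 0 (should be 0)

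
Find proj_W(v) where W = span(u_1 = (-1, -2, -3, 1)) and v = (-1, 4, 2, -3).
proj_W(v) = (16/15, 32/15, 16/5, -16/15)

Set up U = [u_1 | ... | u_1] ∈ R^(4×1). The projector onto W = col(U) is P = U (U^T U)^(-1) U^T.
Compute U^T U =
  [15],
and U^T v = (-16).
Solve U^T U · c = U^T v for the coefficients: c = (-16/15). The projection is proj_W(v) = U c.
Check: (v - proj_W(v)) · u_1 = 0  (should be 0).
Result: proj_W(v) = (16/15, 32/15, 16/5, -16/15).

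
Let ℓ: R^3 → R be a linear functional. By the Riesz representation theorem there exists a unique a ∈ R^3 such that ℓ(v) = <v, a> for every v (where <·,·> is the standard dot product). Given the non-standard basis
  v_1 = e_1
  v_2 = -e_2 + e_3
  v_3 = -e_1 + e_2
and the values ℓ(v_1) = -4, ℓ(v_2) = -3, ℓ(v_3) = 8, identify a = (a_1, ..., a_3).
a = (-4, 4, 1)

Write a = (a_1, ..., a_3) in the standard basis. For each basis vector v_i, ℓ(v_i) = <v_i, a> is a linear equation in the a_j's. Collect the n equations into a matrix system V a = ℓ, where row i of V is v_i (expressed in the standard basis). Since V is invertible (lower-triangular with 1s on the diagonal, up to permutation), solve by back-substitution:
  V =
[[1, 0, 0],
 [0, -1, 1],
 [-1, 1, 0]]
  V a = (-4, -3, 8)
Solving gives a = (-4, 4, 1).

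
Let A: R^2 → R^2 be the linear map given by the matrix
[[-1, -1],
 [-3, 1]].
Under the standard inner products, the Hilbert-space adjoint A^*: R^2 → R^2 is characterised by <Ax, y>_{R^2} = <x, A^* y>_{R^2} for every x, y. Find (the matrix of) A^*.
A^* = A^T =
[[-1, -3],
 [-1, 1]]

For real matrices with standard dot products, the defining identity <Ax, y> = <x, A^* y> gives (Ax)^T y = x^T (A^*) y, i.e. x^T A^T y = x^T (A^*) y. Since this holds for all x, y, we must have A^* = A^T. Therefore
A^* =
[[-1, -3],
 [-1, 1]].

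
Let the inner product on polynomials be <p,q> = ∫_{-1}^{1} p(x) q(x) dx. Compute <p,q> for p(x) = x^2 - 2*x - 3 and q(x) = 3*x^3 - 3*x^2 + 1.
<p,q> = -44/15

Expand the product: p(x)·q(x) = 3*x^5 - 9*x^4 - 3*x^3 + 10*x^2 - 2*x - 3.
∫_{-1}^{1} of each monomial x^k gives [2/(k+1) if k even, 0 if k odd]. Integrating term-by-term (or equivalently evaluating the antiderivative F(x) = x^6/2 - 9*x^5/5 - 3*x^4/4 + 10*x^3/3 - x^2 - 3*x at the endpoints):
  F(1) − F(−1) = -163/60 − (13/60) = -44/15.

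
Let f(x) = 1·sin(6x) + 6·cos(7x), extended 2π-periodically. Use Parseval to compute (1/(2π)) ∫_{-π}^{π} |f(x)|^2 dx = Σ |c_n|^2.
Σ |c_n|^2 = 37/2

Expand |f|^2 and use orthogonality of {sin(nx), cos(mx)} on [-π, π]:
  ∫_{-π}^{π} sin(nx)^2 dx = π, ∫ cos(mx)^2 dx = π, and cross terms integrate to 0.
So ∫_{-π}^{π} f(x)^2 dx = 1^2 · π + 6^2 · π = (1 + 36)π.
Divide by 2π: (1 + 36)/2 = 37/2.
By Parseval, this equals Σ |c_n|^2.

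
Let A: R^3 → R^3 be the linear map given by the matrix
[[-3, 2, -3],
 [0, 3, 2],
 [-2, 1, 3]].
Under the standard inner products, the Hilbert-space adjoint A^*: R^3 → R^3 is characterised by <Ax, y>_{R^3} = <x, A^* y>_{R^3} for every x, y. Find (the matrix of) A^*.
A^* = A^T =
[[-3, 0, -2],
 [2, 3, 1],
 [-3, 2, 3]]

For real matrices with standard dot products, the defining identity <Ax, y> = <x, A^* y> gives (Ax)^T y = x^T (A^*) y, i.e. x^T A^T y = x^T (A^*) y. Since this holds for all x, y, we must have A^* = A^T. Therefore
A^* =
[[-3, 0, -2],
 [2, 3, 1],
 [-3, 2, 3]].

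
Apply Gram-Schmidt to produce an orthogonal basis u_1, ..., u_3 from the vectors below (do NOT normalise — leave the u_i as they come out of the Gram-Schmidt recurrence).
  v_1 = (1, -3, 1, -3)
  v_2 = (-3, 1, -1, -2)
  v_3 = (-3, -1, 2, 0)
Orthogonal basis:
  u_1 = (1, -3, 1, -3)
  u_2 = (-59/20, 17/20, -19/20, -43/20)
  u_3 = (-567/299, -313/299, 684/299, 352/299)

Apply the Gram-Schmidt recurrence
  u_1 = v_1
  u_i = v_i − Σ_{j<i} ((v_i · u_j) / (u_j · u_j)) · u_j.

Step by step this gives:
  u_1 = (1, -3, 1, -3)
  u_2 = (-59/20, 17/20, -19/20, -43/20)
  u_3 = (-567/299, -313/299, 684/299, 352/299)

Orthogonality check:
  u_2 · u_1 = 0 (should be 0)
  u_3 · u_1 = 0 (should be 0)
  u_3 · u_2 = 0 (should be 0)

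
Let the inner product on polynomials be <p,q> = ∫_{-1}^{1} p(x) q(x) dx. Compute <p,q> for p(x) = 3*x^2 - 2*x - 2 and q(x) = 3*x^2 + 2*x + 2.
<p,q> = -106/15

Expand the product: p(x)·q(x) = 9*x^4 - 4*x^2 - 8*x - 4.
∫_{-1}^{1} of each monomial x^k gives [2/(k+1) if k even, 0 if k odd]. Integrating term-by-term (or equivalently evaluating the antiderivative F(x) = 9*x^5/5 - 4*x^3/3 - 4*x^2 - 4*x at the endpoints):
  F(1) − F(−1) = -113/15 − (-7/15) = -106/15.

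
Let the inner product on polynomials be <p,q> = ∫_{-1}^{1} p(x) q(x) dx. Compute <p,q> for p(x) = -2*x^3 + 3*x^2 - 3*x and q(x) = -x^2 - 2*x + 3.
<p,q> = 52/5

Expand the product: p(x)·q(x) = 2*x^5 + x^4 - 9*x^3 + 15*x^2 - 9*x.
∫_{-1}^{1} of each monomial x^k gives [2/(k+1) if k even, 0 if k odd]. Integrating term-by-term (or equivalently evaluating the antiderivative F(x) = x^6/3 + x^5/5 - 9*x^4/4 + 5*x^3 - 9*x^2/2 at the endpoints):
  F(1) − F(−1) = -73/60 − (-697/60) = 52/5.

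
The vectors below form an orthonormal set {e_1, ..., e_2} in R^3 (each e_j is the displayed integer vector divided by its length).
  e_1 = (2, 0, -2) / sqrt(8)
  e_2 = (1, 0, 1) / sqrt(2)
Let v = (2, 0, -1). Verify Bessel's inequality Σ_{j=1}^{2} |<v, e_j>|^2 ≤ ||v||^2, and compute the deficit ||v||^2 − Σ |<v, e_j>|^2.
Σ |<v, e_j>|^2 = 5; ||v||^2 = 5; deficit = 0

Write each e_j = u_j / sqrt(<u_j, u_j>) where u_j is the displayed integer vector. Then <v, e_j> = <v, u_j> / sqrt(<u_j, u_j>), so |<v, e_j>|^2 = <v, u_j>^2 / <u_j, u_j>.
Coefficients: <v, e_1> = 6/sqrt(8), <v, e_2> = 1/sqrt(2).
Square and sum: Σ |<v, e_j>|^2 = 5.
Compute ||v||^2 = v·v = 5.
Deficit = 5 − 5 = 0 ≥ 0, confirming Bessel's inequality. (The deficit equals ||v − Σ <v,e_j> e_j||^2, the squared distance from v to span{e_j}.)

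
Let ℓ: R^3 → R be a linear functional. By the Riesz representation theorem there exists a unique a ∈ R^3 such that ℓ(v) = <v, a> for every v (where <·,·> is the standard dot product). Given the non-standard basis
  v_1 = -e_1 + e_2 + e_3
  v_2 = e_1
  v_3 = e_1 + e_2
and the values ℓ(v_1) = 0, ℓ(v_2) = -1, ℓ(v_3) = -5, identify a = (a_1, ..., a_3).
a = (-1, -4, 3)

Write a = (a_1, ..., a_3) in the standard basis. For each basis vector v_i, ℓ(v_i) = <v_i, a> is a linear equation in the a_j's. Collect the n equations into a matrix system V a = ℓ, where row i of V is v_i (expressed in the standard basis). Since V is invertible (lower-triangular with 1s on the diagonal, up to permutation), solve by back-substitution:
  V =
[[-1, 1, 1],
 [1, 0, 0],
 [1, 1, 0]]
  V a = (0, -1, -5)
Solving gives a = (-1, -4, 3).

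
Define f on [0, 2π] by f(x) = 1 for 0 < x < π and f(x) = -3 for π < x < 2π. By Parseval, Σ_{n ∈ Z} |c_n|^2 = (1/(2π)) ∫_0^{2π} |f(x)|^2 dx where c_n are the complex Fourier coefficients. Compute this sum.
Σ |c_n|^2 = 5

Parseval equates the L^2 energy of f (normalised by 1/(2π)) with the ℓ^2 sum of its Fourier coefficients: (1/(2π)) ∫_0^{2π} |f|^2 = Σ |c_n|^2.
Compute the left side: (1/(2π)) [∫_0^π 1^2 dx + ∫_π^{2π} (-3)^2 dx] = (1/(2π)) · (1π + 9π) = (1 + 9)/2 = 5.
So Σ_{n ∈ Z} |c_n|^2 = 5.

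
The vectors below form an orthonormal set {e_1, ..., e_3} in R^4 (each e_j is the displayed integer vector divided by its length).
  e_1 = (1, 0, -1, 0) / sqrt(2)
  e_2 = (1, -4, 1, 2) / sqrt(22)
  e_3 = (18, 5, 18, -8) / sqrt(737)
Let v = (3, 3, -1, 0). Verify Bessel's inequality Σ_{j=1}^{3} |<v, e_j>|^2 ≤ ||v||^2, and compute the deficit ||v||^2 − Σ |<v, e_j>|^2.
Σ |<v, e_j>|^2 = 1077/67; ||v||^2 = 19; deficit = 196/67

Write each e_j = u_j / sqrt(<u_j, u_j>) where u_j is the displayed integer vector. Then <v, e_j> = <v, u_j> / sqrt(<u_j, u_j>), so |<v, e_j>|^2 = <v, u_j>^2 / <u_j, u_j>.
Coefficients: <v, e_1> = 4/sqrt(2), <v, e_2> = -10/sqrt(22), <v, e_3> = 51/sqrt(737).
Square and sum: Σ |<v, e_j>|^2 = 1077/67.
Compute ||v||^2 = v·v = 19.
Deficit = 19 − 1077/67 = 196/67 ≥ 0, confirming Bessel's inequality. (The deficit equals ||v − Σ <v,e_j> e_j||^2, the squared distance from v to span{e_j}.)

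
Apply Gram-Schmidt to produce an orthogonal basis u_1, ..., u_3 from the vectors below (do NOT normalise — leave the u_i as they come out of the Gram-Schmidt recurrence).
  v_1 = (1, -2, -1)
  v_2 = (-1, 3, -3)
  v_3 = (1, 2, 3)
Orthogonal basis:
  u_1 = (1, -2, -1)
  u_2 = (-1/3, 5/3, -11/3)
  u_3 = (90/49, 40/49, 10/49)

Apply the Gram-Schmidt recurrence
  u_1 = v_1
  u_i = v_i − Σ_{j<i} ((v_i · u_j) / (u_j · u_j)) · u_j.

Step by step this gives:
  u_1 = (1, -2, -1)
  u_2 = (-1/3, 5/3, -11/3)
  u_3 = (90/49, 40/49, 10/49)

Orthogonality check:
  u_2 · u_1 = 0 (should be 0)
  u_3 · u_1 = 0 (should be 0)
  u_3 · u_2 = 0 (should be 0)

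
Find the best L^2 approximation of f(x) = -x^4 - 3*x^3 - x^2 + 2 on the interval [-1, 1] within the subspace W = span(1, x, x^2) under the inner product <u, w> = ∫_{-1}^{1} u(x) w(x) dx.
g(x) = -13*x^2/7 - 9*x/5 + 73/35

The best approximation g ∈ W is the orthogonal projection of f onto W. Writing g = a_0 + a_1 x + a_2 x^2, the coefficients solve the normal equations G · a = b where
  G_{ij} = <φ_i, φ_j> and b_i = <f, φ_i>, with φ_0 = 1, φ_1 = x, φ_2 = x^2.
G =
  [2, 0, 2/3]
  [0, 2/3, 0]
  [2/3, 0, 2/5],
b = (44/15, -6/5, 68/105).
Solving gives a_0 = 73/35, a_1 = -9/5, a_2 = -13/7, so
  g(x) = -13*x^2/7 - 9*x/5 + 73/35.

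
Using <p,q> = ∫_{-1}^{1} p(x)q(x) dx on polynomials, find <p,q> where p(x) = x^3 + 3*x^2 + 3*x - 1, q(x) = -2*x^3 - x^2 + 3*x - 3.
<p,q> = 388/105

Expand the product: p(x)·q(x) = -2*x^6 - 7*x^5 - 6*x^4 + 5*x^3 + x^2 - 12*x + 3.
∫_{-1}^{1} of each monomial x^k gives [2/(k+1) if k even, 0 if k odd]. Integrating term-by-term (or equivalently evaluating the antiderivative F(x) = -2*x^7/7 - 7*x^6/6 - 6*x^5/5 + 5*x^4/4 + x^3/3 - 6*x^2 + 3*x at the endpoints):
  F(1) − F(−1) = -1709/420 − (-1087/140) = 388/105.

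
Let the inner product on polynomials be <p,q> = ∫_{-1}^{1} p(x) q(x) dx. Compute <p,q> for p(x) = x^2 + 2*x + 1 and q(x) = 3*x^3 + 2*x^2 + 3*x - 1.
<p,q> = 88/15

Expand the product: p(x)·q(x) = 3*x^5 + 8*x^4 + 10*x^3 + 7*x^2 + x - 1.
∫_{-1}^{1} of each monomial x^k gives [2/(k+1) if k even, 0 if k odd]. Integrating term-by-term (or equivalently evaluating the antiderivative F(x) = x^6/2 + 8*x^5/5 + 5*x^4/2 + 7*x^3/3 + x^2/2 - x at the endpoints):
  F(1) − F(−1) = 193/30 − (17/30) = 88/15.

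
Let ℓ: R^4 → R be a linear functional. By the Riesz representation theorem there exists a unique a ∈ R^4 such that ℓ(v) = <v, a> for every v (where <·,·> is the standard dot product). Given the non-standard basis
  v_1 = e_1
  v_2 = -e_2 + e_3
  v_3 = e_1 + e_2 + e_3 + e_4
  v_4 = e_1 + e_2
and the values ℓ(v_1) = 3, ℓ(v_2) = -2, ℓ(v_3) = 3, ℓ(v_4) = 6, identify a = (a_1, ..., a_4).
a = (3, 3, 1, -4)

Write a = (a_1, ..., a_4) in the standard basis. For each basis vector v_i, ℓ(v_i) = <v_i, a> is a linear equation in the a_j's. Collect the n equations into a matrix system V a = ℓ, where row i of V is v_i (expressed in the standard basis). Since V is invertible (lower-triangular with 1s on the diagonal, up to permutation), solve by back-substitution:
  V =
[[1, 0, 0, 0],
 [0, -1, 1, 0],
 [1, 1, 1, 1],
 [1, 1, 0, 0]]
  V a = (3, -2, 3, 6)
Solving gives a = (3, 3, 1, -4).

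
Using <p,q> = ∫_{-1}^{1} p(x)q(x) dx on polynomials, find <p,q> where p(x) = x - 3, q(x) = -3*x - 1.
<p,q> = 4

Expand the product: p(x)·q(x) = -3*x^2 + 8*x + 3.
∫_{-1}^{1} of each monomial x^k gives [2/(k+1) if k even, 0 if k odd]. Integrating term-by-term (or equivalently evaluating the antiderivative F(x) = -x^3 + 4*x^2 + 3*x at the endpoints):
  F(1) − F(−1) = 6 − (2) = 4.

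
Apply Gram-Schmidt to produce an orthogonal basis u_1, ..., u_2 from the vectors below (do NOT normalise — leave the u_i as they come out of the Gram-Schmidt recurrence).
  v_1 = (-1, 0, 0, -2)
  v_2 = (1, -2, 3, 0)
Orthogonal basis:
  u_1 = (-1, 0, 0, -2)
  u_2 = (4/5, -2, 3, -2/5)

Apply the Gram-Schmidt recurrence
  u_1 = v_1
  u_i = v_i − Σ_{j<i} ((v_i · u_j) / (u_j · u_j)) · u_j.

Step by step this gives:
  u_1 = (-1, 0, 0, -2)
  u_2 = (4/5, -2, 3, -2/5)

Orthogonality check:
  u_2 · u_1 = 0 (should be 0)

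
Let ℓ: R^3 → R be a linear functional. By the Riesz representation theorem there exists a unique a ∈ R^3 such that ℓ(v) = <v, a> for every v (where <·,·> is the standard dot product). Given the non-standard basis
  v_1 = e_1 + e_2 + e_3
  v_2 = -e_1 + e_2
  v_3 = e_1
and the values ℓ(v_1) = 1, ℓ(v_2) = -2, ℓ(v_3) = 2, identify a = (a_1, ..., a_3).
a = (2, 0, -1)

Write a = (a_1, ..., a_3) in the standard basis. For each basis vector v_i, ℓ(v_i) = <v_i, a> is a linear equation in the a_j's. Collect the n equations into a matrix system V a = ℓ, where row i of V is v_i (expressed in the standard basis). Since V is invertible (lower-triangular with 1s on the diagonal, up to permutation), solve by back-substitution:
  V =
[[1, 1, 1],
 [-1, 1, 0],
 [1, 0, 0]]
  V a = (1, -2, 2)
Solving gives a = (2, 0, -1).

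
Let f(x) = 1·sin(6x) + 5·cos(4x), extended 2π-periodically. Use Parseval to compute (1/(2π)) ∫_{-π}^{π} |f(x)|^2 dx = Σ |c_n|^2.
Σ |c_n|^2 = 13

Expand |f|^2 and use orthogonality of {sin(nx), cos(mx)} on [-π, π]:
  ∫_{-π}^{π} sin(nx)^2 dx = π, ∫ cos(mx)^2 dx = π, and cross terms integrate to 0.
So ∫_{-π}^{π} f(x)^2 dx = 1^2 · π + 5^2 · π = (1 + 25)π.
Divide by 2π: (1 + 25)/2 = 13.
By Parseval, this equals Σ |c_n|^2.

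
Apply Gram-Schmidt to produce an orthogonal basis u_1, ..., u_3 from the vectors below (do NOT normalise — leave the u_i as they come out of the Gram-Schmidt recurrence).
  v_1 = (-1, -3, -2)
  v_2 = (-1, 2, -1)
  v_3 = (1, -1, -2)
Orthogonal basis:
  u_1 = (-1, -3, -2)
  u_2 = (-17/14, 19/14, -10/7)
  u_3 = (112/75, 16/75, -16/15)

Apply the Gram-Schmidt recurrence
  u_1 = v_1
  u_i = v_i − Σ_{j<i} ((v_i · u_j) / (u_j · u_j)) · u_j.

Step by step this gives:
  u_1 = (-1, -3, -2)
  u_2 = (-17/14, 19/14, -10/7)
  u_3 = (112/75, 16/75, -16/15)

Orthogonality check:
  u_2 · u_1 = 0 (should be 0)
  u_3 · u_1 = 0 (should be 0)
  u_3 · u_2 = 0 (should be 0)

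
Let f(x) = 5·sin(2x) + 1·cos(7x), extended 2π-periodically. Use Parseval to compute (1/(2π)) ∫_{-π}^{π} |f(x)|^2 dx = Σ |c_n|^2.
Σ |c_n|^2 = 13

Expand |f|^2 and use orthogonality of {sin(nx), cos(mx)} on [-π, π]:
  ∫_{-π}^{π} sin(nx)^2 dx = π, ∫ cos(mx)^2 dx = π, and cross terms integrate to 0.
So ∫_{-π}^{π} f(x)^2 dx = 5^2 · π + 1^2 · π = (25 + 1)π.
Divide by 2π: (25 + 1)/2 = 13.
By Parseval, this equals Σ |c_n|^2.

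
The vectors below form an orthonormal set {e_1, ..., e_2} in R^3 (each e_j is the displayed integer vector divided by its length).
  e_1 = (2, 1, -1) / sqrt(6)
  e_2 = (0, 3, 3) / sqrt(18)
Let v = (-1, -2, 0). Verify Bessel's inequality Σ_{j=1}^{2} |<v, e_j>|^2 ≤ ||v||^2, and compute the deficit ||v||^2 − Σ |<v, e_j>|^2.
Σ |<v, e_j>|^2 = 14/3; ||v||^2 = 5; deficit = 1/3

Write each e_j = u_j / sqrt(<u_j, u_j>) where u_j is the displayed integer vector. Then <v, e_j> = <v, u_j> / sqrt(<u_j, u_j>), so |<v, e_j>|^2 = <v, u_j>^2 / <u_j, u_j>.
Coefficients: <v, e_1> = -4/sqrt(6), <v, e_2> = -6/sqrt(18).
Square and sum: Σ |<v, e_j>|^2 = 14/3.
Compute ||v||^2 = v·v = 5.
Deficit = 5 − 14/3 = 1/3 ≥ 0, confirming Bessel's inequality. (The deficit equals ||v − Σ <v,e_j> e_j||^2, the squared distance from v to span{e_j}.)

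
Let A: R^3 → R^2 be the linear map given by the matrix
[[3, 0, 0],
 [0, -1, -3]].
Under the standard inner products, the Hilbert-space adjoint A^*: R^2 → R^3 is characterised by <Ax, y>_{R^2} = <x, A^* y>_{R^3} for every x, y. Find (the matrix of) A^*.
A^* = A^T =
[[3, 0],
 [0, -1],
 [0, -3]]

For real matrices with standard dot products, the defining identity <Ax, y> = <x, A^* y> gives (Ax)^T y = x^T (A^*) y, i.e. x^T A^T y = x^T (A^*) y. Since this holds for all x, y, we must have A^* = A^T. Therefore
A^* =
[[3, 0],
 [0, -1],
 [0, -3]].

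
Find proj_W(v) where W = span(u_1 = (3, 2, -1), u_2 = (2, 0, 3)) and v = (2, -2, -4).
proj_W(v) = (46/173, 204/173, -492/173)

Set up U = [u_1 | ... | u_2] ∈ R^(3×2). The projector onto W = col(U) is P = U (U^T U)^(-1) U^T.
Compute U^T U =
  [14, 3]
  [3, 13],
and U^T v = (6, -8).
Solve U^T U · c = U^T v for the coefficients: c = (102/173, -130/173). The projection is proj_W(v) = U c.
Check: (v - proj_W(v)) · u_1 = 0  (should be 0).
Check: (v - proj_W(v)) · u_2 = 0  (should be 0).
Result: proj_W(v) = (46/173, 204/173, -492/173).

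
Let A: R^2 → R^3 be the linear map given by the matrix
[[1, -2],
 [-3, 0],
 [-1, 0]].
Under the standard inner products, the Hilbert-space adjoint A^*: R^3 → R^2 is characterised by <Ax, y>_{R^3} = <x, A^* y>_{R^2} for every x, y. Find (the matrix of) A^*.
A^* = A^T =
[[1, -3, -1],
 [-2, 0, 0]]

For real matrices with standard dot products, the defining identity <Ax, y> = <x, A^* y> gives (Ax)^T y = x^T (A^*) y, i.e. x^T A^T y = x^T (A^*) y. Since this holds for all x, y, we must have A^* = A^T. Therefore
A^* =
[[1, -3, -1],
 [-2, 0, 0]].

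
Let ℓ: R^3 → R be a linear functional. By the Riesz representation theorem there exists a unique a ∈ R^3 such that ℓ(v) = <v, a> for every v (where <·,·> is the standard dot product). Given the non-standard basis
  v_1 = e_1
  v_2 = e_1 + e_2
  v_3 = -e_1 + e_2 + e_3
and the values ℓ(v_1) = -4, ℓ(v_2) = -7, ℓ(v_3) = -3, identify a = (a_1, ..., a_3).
a = (-4, -3, -4)

Write a = (a_1, ..., a_3) in the standard basis. For each basis vector v_i, ℓ(v_i) = <v_i, a> is a linear equation in the a_j's. Collect the n equations into a matrix system V a = ℓ, where row i of V is v_i (expressed in the standard basis). Since V is invertible (lower-triangular with 1s on the diagonal, up to permutation), solve by back-substitution:
  V =
[[1, 0, 0],
 [1, 1, 0],
 [-1, 1, 1]]
  V a = (-4, -7, -3)
Solving gives a = (-4, -3, -4).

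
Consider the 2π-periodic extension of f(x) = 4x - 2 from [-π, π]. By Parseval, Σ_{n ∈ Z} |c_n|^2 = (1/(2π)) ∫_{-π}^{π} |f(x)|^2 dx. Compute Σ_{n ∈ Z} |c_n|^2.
Σ |c_n|^2 = 16π^2/3 + 4

Expand and integrate term by term over [-π, π]:
  ∫ (4x)^2 dx = 16·(2π^3/3); ∫ 2·4·(-2)·x dx = 0 (odd integrand); ∫ (-2)^2 dx = 4·2π.
So (1/(2π)) ∫_{-π}^{π} (4x - 2)^2 dx = 16π^2/3 + 4 = 16π^2/3 + 4.
Parseval ⇒ Σ |c_n|^2 = 16π^2/3 + 4.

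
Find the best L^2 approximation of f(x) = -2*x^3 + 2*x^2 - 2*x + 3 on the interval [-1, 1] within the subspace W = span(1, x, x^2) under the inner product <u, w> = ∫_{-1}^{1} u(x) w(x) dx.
g(x) = 2*x^2 - 16*x/5 + 3

The best approximation g ∈ W is the orthogonal projection of f onto W. Writing g = a_0 + a_1 x + a_2 x^2, the coefficients solve the normal equations G · a = b where
  G_{ij} = <φ_i, φ_j> and b_i = <f, φ_i>, with φ_0 = 1, φ_1 = x, φ_2 = x^2.
G =
  [2, 0, 2/3]
  [0, 2/3, 0]
  [2/3, 0, 2/5],
b = (22/3, -32/15, 14/5).
Solving gives a_0 = 3, a_1 = -16/5, a_2 = 2, so
  g(x) = 2*x^2 - 16*x/5 + 3.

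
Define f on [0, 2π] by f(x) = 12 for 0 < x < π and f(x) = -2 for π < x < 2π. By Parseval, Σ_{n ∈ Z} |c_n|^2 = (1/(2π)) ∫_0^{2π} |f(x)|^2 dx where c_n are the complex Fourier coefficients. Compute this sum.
Σ |c_n|^2 = 74

Parseval equates the L^2 energy of f (normalised by 1/(2π)) with the ℓ^2 sum of its Fourier coefficients: (1/(2π)) ∫_0^{2π} |f|^2 = Σ |c_n|^2.
Compute the left side: (1/(2π)) [∫_0^π 12^2 dx + ∫_π^{2π} (-2)^2 dx] = (1/(2π)) · (144π + 4π) = (144 + 4)/2 = 74.
So Σ_{n ∈ Z} |c_n|^2 = 74.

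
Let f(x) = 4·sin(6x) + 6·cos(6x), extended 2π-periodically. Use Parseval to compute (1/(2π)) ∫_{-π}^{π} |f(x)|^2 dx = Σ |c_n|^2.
Σ |c_n|^2 = 26

Expand |f|^2 and use orthogonality of {sin(nx), cos(mx)} on [-π, π]:
  ∫_{-π}^{π} sin(nx)^2 dx = π, ∫ cos(mx)^2 dx = π, and cross terms integrate to 0.
So ∫_{-π}^{π} f(x)^2 dx = 4^2 · π + 6^2 · π = (16 + 36)π.
Divide by 2π: (16 + 36)/2 = 26.
By Parseval, this equals Σ |c_n|^2.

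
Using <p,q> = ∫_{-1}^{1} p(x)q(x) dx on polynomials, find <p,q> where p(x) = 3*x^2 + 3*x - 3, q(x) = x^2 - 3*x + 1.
<p,q> = -54/5

Expand the product: p(x)·q(x) = 3*x^4 - 6*x^3 - 9*x^2 + 12*x - 3.
∫_{-1}^{1} of each monomial x^k gives [2/(k+1) if k even, 0 if k odd]. Integrating term-by-term (or equivalently evaluating the antiderivative F(x) = 3*x^5/5 - 3*x^4/2 - 3*x^3 + 6*x^2 - 3*x at the endpoints):
  F(1) − F(−1) = -9/10 − (99/10) = -54/5.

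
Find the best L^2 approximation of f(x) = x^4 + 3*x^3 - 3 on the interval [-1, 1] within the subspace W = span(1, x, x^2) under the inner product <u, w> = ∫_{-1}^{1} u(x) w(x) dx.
g(x) = 6*x^2/7 + 9*x/5 - 108/35

The best approximation g ∈ W is the orthogonal projection of f onto W. Writing g = a_0 + a_1 x + a_2 x^2, the coefficients solve the normal equations G · a = b where
  G_{ij} = <φ_i, φ_j> and b_i = <f, φ_i>, with φ_0 = 1, φ_1 = x, φ_2 = x^2.
G =
  [2, 0, 2/3]
  [0, 2/3, 0]
  [2/3, 0, 2/5],
b = (-28/5, 6/5, -12/7).
Solving gives a_0 = -108/35, a_1 = 9/5, a_2 = 6/7, so
  g(x) = 6*x^2/7 + 9*x/5 - 108/35.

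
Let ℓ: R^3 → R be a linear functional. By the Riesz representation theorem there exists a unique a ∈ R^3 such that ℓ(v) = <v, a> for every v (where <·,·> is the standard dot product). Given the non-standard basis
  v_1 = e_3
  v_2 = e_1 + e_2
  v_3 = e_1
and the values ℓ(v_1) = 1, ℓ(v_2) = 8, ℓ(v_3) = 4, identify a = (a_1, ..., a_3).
a = (4, 4, 1)

Write a = (a_1, ..., a_3) in the standard basis. For each basis vector v_i, ℓ(v_i) = <v_i, a> is a linear equation in the a_j's. Collect the n equations into a matrix system V a = ℓ, where row i of V is v_i (expressed in the standard basis). Since V is invertible (lower-triangular with 1s on the diagonal, up to permutation), solve by back-substitution:
  V =
[[0, 0, 1],
 [1, 1, 0],
 [1, 0, 0]]
  V a = (1, 8, 4)
Solving gives a = (4, 4, 1).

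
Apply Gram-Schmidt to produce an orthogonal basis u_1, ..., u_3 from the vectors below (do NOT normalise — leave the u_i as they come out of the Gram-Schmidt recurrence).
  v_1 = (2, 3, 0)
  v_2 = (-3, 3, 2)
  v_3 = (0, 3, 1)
Orthogonal basis:
  u_1 = (2, 3, 0)
  u_2 = (-45/13, 30/13, 2)
  u_3 = (18/277, -12/277, 45/277)

Apply the Gram-Schmidt recurrence
  u_1 = v_1
  u_i = v_i − Σ_{j<i} ((v_i · u_j) / (u_j · u_j)) · u_j.

Step by step this gives:
  u_1 = (2, 3, 0)
  u_2 = (-45/13, 30/13, 2)
  u_3 = (18/277, -12/277, 45/277)

Orthogonality check:
  u_2 · u_1 = 0 (should be 0)
  u_3 · u_1 = 0 (should be 0)
  u_3 · u_2 = 0 (should be 0)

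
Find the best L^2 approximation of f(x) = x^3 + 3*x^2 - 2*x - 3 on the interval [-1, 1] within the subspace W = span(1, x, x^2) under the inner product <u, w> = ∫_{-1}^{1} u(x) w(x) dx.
g(x) = 3*x^2 - 7*x/5 - 3

The best approximation g ∈ W is the orthogonal projection of f onto W. Writing g = a_0 + a_1 x + a_2 x^2, the coefficients solve the normal equations G · a = b where
  G_{ij} = <φ_i, φ_j> and b_i = <f, φ_i>, with φ_0 = 1, φ_1 = x, φ_2 = x^2.
G =
  [2, 0, 2/3]
  [0, 2/3, 0]
  [2/3, 0, 2/5],
b = (-4, -14/15, -4/5).
Solving gives a_0 = -3, a_1 = -7/5, a_2 = 3, so
  g(x) = 3*x^2 - 7*x/5 - 3.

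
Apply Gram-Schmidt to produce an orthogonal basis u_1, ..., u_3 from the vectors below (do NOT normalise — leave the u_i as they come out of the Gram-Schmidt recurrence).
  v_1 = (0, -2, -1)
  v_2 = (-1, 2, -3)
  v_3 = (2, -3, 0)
Orthogonal basis:
  u_1 = (0, -2, -1)
  u_2 = (-1, 8/5, -16/5)
  u_3 = (104/69, 13/69, -26/69)

Apply the Gram-Schmidt recurrence
  u_1 = v_1
  u_i = v_i − Σ_{j<i} ((v_i · u_j) / (u_j · u_j)) · u_j.

Step by step this gives:
  u_1 = (0, -2, -1)
  u_2 = (-1, 8/5, -16/5)
  u_3 = (104/69, 13/69, -26/69)

Orthogonality check:
  u_2 · u_1 = 0 (should be 0)
  u_3 · u_1 = 0 (should be 0)
  u_3 · u_2 = 0 (should be 0)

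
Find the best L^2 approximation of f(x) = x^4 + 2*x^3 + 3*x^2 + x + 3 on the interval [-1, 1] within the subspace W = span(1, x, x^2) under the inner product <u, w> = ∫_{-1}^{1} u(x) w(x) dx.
g(x) = 27*x^2/7 + 11*x/5 + 102/35

The best approximation g ∈ W is the orthogonal projection of f onto W. Writing g = a_0 + a_1 x + a_2 x^2, the coefficients solve the normal equations G · a = b where
  G_{ij} = <φ_i, φ_j> and b_i = <f, φ_i>, with φ_0 = 1, φ_1 = x, φ_2 = x^2.
G =
  [2, 0, 2/3]
  [0, 2/3, 0]
  [2/3, 0, 2/5],
b = (42/5, 22/15, 122/35).
Solving gives a_0 = 102/35, a_1 = 11/5, a_2 = 27/7, so
  g(x) = 27*x^2/7 + 11*x/5 + 102/35.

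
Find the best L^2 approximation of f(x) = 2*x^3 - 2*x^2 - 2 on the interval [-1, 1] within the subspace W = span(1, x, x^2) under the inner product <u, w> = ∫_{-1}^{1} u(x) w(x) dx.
g(x) = -2*x^2 + 6*x/5 - 2

The best approximation g ∈ W is the orthogonal projection of f onto W. Writing g = a_0 + a_1 x + a_2 x^2, the coefficients solve the normal equations G · a = b where
  G_{ij} = <φ_i, φ_j> and b_i = <f, φ_i>, with φ_0 = 1, φ_1 = x, φ_2 = x^2.
G =
  [2, 0, 2/3]
  [0, 2/3, 0]
  [2/3, 0, 2/5],
b = (-16/3, 4/5, -32/15).
Solving gives a_0 = -2, a_1 = 6/5, a_2 = -2, so
  g(x) = -2*x^2 + 6*x/5 - 2.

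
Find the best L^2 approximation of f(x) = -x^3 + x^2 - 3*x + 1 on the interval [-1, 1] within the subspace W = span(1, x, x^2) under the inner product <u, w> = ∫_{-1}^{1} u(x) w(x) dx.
g(x) = x^2 - 18*x/5 + 1

The best approximation g ∈ W is the orthogonal projection of f onto W. Writing g = a_0 + a_1 x + a_2 x^2, the coefficients solve the normal equations G · a = b where
  G_{ij} = <φ_i, φ_j> and b_i = <f, φ_i>, with φ_0 = 1, φ_1 = x, φ_2 = x^2.
G =
  [2, 0, 2/3]
  [0, 2/3, 0]
  [2/3, 0, 2/5],
b = (8/3, -12/5, 16/15).
Solving gives a_0 = 1, a_1 = -18/5, a_2 = 1, so
  g(x) = x^2 - 18*x/5 + 1.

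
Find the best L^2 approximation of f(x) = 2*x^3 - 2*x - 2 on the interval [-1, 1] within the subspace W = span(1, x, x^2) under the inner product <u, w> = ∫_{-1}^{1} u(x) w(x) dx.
g(x) = -4*x/5 - 2

The best approximation g ∈ W is the orthogonal projection of f onto W. Writing g = a_0 + a_1 x + a_2 x^2, the coefficients solve the normal equations G · a = b where
  G_{ij} = <φ_i, φ_j> and b_i = <f, φ_i>, with φ_0 = 1, φ_1 = x, φ_2 = x^2.
G =
  [2, 0, 2/3]
  [0, 2/3, 0]
  [2/3, 0, 2/5],
b = (-4, -8/15, -4/3).
Solving gives a_0 = -2, a_1 = -4/5, a_2 = 0, so
  g(x) = -4*x/5 - 2.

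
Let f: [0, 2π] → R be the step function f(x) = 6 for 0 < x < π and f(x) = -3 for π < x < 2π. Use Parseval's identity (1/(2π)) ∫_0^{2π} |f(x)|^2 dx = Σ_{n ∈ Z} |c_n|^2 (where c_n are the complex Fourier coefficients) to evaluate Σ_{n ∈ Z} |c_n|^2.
Σ |c_n|^2 = 45/2

Parseval equates the L^2 energy of f (normalised by 1/(2π)) with the ℓ^2 sum of its Fourier coefficients: (1/(2π)) ∫_0^{2π} |f|^2 = Σ |c_n|^2.
Compute the left side: (1/(2π)) [∫_0^π 6^2 dx + ∫_π^{2π} (-3)^2 dx] = (1/(2π)) · (36π + 9π) = (36 + 9)/2 = 45/2.
So Σ_{n ∈ Z} |c_n|^2 = 45/2.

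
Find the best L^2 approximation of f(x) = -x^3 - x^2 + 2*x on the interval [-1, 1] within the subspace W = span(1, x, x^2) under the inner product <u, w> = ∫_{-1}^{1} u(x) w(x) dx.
g(x) = -x^2 + 7*x/5

The best approximation g ∈ W is the orthogonal projection of f onto W. Writing g = a_0 + a_1 x + a_2 x^2, the coefficients solve the normal equations G · a = b where
  G_{ij} = <φ_i, φ_j> and b_i = <f, φ_i>, with φ_0 = 1, φ_1 = x, φ_2 = x^2.
G =
  [2, 0, 2/3]
  [0, 2/3, 0]
  [2/3, 0, 2/5],
b = (-2/3, 14/15, -2/5).
Solving gives a_0 = 0, a_1 = 7/5, a_2 = -1, so
  g(x) = -x^2 + 7*x/5.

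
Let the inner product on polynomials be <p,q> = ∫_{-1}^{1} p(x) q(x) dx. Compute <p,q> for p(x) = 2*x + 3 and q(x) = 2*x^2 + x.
<p,q> = 16/3

Expand the product: p(x)·q(x) = 4*x^3 + 8*x^2 + 3*x.
∫_{-1}^{1} of each monomial x^k gives [2/(k+1) if k even, 0 if k odd]. Integrating term-by-term (or equivalently evaluating the antiderivative F(x) = x^4 + 8*x^3/3 + 3*x^2/2 at the endpoints):
  F(1) − F(−1) = 31/6 − (-1/6) = 16/3.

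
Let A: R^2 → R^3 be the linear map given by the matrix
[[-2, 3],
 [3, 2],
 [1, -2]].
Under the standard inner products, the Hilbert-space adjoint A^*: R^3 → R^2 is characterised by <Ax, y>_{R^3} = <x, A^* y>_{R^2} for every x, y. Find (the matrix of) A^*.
A^* = A^T =
[[-2, 3, 1],
 [3, 2, -2]]

For real matrices with standard dot products, the defining identity <Ax, y> = <x, A^* y> gives (Ax)^T y = x^T (A^*) y, i.e. x^T A^T y = x^T (A^*) y. Since this holds for all x, y, we must have A^* = A^T. Therefore
A^* =
[[-2, 3, 1],
 [3, 2, -2]].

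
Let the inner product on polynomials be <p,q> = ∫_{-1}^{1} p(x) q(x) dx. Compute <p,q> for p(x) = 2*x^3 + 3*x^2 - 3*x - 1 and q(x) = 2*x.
<p,q> = -12/5

Expand the product: p(x)·q(x) = 4*x^4 + 6*x^3 - 6*x^2 - 2*x.
∫_{-1}^{1} of each monomial x^k gives [2/(k+1) if k even, 0 if k odd]. Integrating term-by-term (or equivalently evaluating the antiderivative F(x) = 4*x^5/5 + 3*x^4/2 - 2*x^3 - x^2 at the endpoints):
  F(1) − F(−1) = -7/10 − (17/10) = -12/5.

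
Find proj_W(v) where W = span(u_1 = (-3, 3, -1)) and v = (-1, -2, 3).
proj_W(v) = (18/19, -18/19, 6/19)

Set up U = [u_1 | ... | u_1] ∈ R^(3×1). The projector onto W = col(U) is P = U (U^T U)^(-1) U^T.
Compute U^T U =
  [19],
and U^T v = (-6).
Solve U^T U · c = U^T v for the coefficients: c = (-6/19). The projection is proj_W(v) = U c.
Check: (v - proj_W(v)) · u_1 = 0  (should be 0).
Result: proj_W(v) = (18/19, -18/19, 6/19).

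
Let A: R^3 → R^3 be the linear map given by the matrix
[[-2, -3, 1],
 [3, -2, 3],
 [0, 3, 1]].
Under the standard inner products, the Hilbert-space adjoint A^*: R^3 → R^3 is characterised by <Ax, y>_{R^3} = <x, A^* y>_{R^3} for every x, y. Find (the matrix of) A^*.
A^* = A^T =
[[-2, 3, 0],
 [-3, -2, 3],
 [1, 3, 1]]

For real matrices with standard dot products, the defining identity <Ax, y> = <x, A^* y> gives (Ax)^T y = x^T (A^*) y, i.e. x^T A^T y = x^T (A^*) y. Since this holds for all x, y, we must have A^* = A^T. Therefore
A^* =
[[-2, 3, 0],
 [-3, -2, 3],
 [1, 3, 1]].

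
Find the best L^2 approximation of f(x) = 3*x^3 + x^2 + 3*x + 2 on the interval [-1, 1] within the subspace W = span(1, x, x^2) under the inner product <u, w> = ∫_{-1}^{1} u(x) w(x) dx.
g(x) = x^2 + 24*x/5 + 2

The best approximation g ∈ W is the orthogonal projection of f onto W. Writing g = a_0 + a_1 x + a_2 x^2, the coefficients solve the normal equations G · a = b where
  G_{ij} = <φ_i, φ_j> and b_i = <f, φ_i>, with φ_0 = 1, φ_1 = x, φ_2 = x^2.
G =
  [2, 0, 2/3]
  [0, 2/3, 0]
  [2/3, 0, 2/5],
b = (14/3, 16/5, 26/15).
Solving gives a_0 = 2, a_1 = 24/5, a_2 = 1, so
  g(x) = x^2 + 24*x/5 + 2.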